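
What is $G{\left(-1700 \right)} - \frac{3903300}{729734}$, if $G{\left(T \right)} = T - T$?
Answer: $- \frac{1951650}{364867} \approx -5.3489$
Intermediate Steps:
$G{\left(T \right)} = 0$
$G{\left(-1700 \right)} - \frac{3903300}{729734} = 0 - \frac{3903300}{729734} = 0 - \frac{1951650}{364867} = - \frac{1951650}{364867}$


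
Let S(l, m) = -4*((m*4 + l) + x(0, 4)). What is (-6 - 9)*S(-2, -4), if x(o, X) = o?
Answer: -1080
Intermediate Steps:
S(l, m) = -16*m - 4*l (S(l, m) = -4*((m*4 + l) + 0) = -4*((4*m + l) + 0) = -4*((l + 4*m) + 0) = -4*(l + 4*m) = -16*m - 4*l)
(-6 - 9)*S(-2, -4) = (-6 - 9)*(-16*(-4) - 4*(-2)) = -15*(64 + 8) = -15*72 = -1080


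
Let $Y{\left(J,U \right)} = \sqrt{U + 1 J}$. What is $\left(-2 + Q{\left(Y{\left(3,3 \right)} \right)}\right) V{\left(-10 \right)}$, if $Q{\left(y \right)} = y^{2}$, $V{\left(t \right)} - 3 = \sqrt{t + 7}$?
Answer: $12 + 4 i \sqrt{3} \approx 12.0 + 6.9282 i$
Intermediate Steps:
$V{\left(t \right)} = 3 + \sqrt{7 + t}$ ($V{\left(t \right)} = 3 + \sqrt{t + 7} = 3 + \sqrt{7 + t}$)
$Y{\left(J,U \right)} = \sqrt{J + U}$ ($Y{\left(J,U \right)} = \sqrt{U + J} = \sqrt{J + U}$)
$\left(-2 + Q{\left(Y{\left(3,3 \right)} \right)}\right) V{\left(-10 \right)} = \left(-2 + \left(\sqrt{3 + 3}\right)^{2}\right) \left(3 + \sqrt{7 - 10}\right) = \left(-2 + \left(\sqrt{6}\right)^{2}\right) \left(3 + \sqrt{-3}\right) = \left(-2 + 6\right) \left(3 + i \sqrt{3}\right) = 4 \left(3 + i \sqrt{3}\right) = 12 + 4 i \sqrt{3}$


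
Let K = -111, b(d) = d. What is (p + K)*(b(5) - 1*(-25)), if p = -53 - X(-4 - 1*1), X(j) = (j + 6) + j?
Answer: -4800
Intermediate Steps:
X(j) = 6 + 2*j (X(j) = (6 + j) + j = 6 + 2*j)
p = -49 (p = -53 - (6 + 2*(-4 - 1*1)) = -53 - (6 + 2*(-4 - 1)) = -53 - (6 + 2*(-5)) = -53 - (6 - 10) = -53 - 1*(-4) = -53 + 4 = -49)
(p + K)*(b(5) - 1*(-25)) = (-49 - 111)*(5 - 1*(-25)) = -160*(5 + 25) = -160*30 = -4800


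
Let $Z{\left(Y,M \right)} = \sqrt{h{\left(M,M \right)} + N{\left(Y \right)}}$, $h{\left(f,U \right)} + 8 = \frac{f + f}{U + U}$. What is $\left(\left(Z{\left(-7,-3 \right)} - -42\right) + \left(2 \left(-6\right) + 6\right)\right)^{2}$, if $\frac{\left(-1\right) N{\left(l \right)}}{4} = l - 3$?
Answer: $\left(36 + \sqrt{33}\right)^{2} \approx 1742.6$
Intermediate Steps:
$N{\left(l \right)} = 12 - 4 l$ ($N{\left(l \right)} = - 4 \left(l - 3\right) = - 4 \left(-3 + l\right) = 12 - 4 l$)
$h{\left(f,U \right)} = -8 + \frac{f}{U}$ ($h{\left(f,U \right)} = -8 + \frac{f + f}{U + U} = -8 + \frac{2 f}{2 U} = -8 + 2 f \frac{1}{2 U} = -8 + \frac{f}{U}$)
$Z{\left(Y,M \right)} = \sqrt{5 - 4 Y}$ ($Z{\left(Y,M \right)} = \sqrt{\left(-8 + \frac{M}{M}\right) - \left(-12 + 4 Y\right)} = \sqrt{\left(-8 + 1\right) - \left(-12 + 4 Y\right)} = \sqrt{-7 - \left(-12 + 4 Y\right)} = \sqrt{5 - 4 Y}$)
$\left(\left(Z{\left(-7,-3 \right)} - -42\right) + \left(2 \left(-6\right) + 6\right)\right)^{2} = \left(\left(\sqrt{5 - -28} - -42\right) + \left(2 \left(-6\right) + 6\right)\right)^{2} = \left(\left(\sqrt{5 + 28} + 42\right) + \left(-12 + 6\right)\right)^{2} = \left(\left(\sqrt{33} + 42\right) - 6\right)^{2} = \left(\left(42 + \sqrt{33}\right) - 6\right)^{2} = \left(36 + \sqrt{33}\right)^{2}$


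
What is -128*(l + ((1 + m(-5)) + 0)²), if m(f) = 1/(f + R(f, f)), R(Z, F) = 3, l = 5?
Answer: -672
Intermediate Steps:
m(f) = 1/(3 + f) (m(f) = 1/(f + 3) = 1/(3 + f))
-128*(l + ((1 + m(-5)) + 0)²) = -128*(5 + ((1 + 1/(3 - 5)) + 0)²) = -128*(5 + ((1 + 1/(-2)) + 0)²) = -128*(5 + ((1 - ½) + 0)²) = -128*(5 + (½ + 0)²) = -128*(5 + (½)²) = -128*(5 + ¼) = -128*21/4 = -672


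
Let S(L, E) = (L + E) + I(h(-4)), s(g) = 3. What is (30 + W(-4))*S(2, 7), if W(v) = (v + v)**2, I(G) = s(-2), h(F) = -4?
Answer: 1128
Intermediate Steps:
I(G) = 3
S(L, E) = 3 + E + L (S(L, E) = (L + E) + 3 = (E + L) + 3 = 3 + E + L)
W(v) = 4*v**2 (W(v) = (2*v)**2 = 4*v**2)
(30 + W(-4))*S(2, 7) = (30 + 4*(-4)**2)*(3 + 7 + 2) = (30 + 4*16)*12 = (30 + 64)*12 = 94*12 = 1128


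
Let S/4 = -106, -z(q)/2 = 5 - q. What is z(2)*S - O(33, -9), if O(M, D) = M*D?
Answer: 2841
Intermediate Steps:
O(M, D) = D*M
z(q) = -10 + 2*q (z(q) = -2*(5 - q) = -10 + 2*q)
S = -424 (S = 4*(-106) = -424)
z(2)*S - O(33, -9) = (-10 + 2*2)*(-424) - (-9)*33 = (-10 + 4)*(-424) - 1*(-297) = -6*(-424) + 297 = 2544 + 297 = 2841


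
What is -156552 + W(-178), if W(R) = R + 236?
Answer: -156494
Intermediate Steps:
W(R) = 236 + R
-156552 + W(-178) = -156552 + (236 - 178) = -156552 + 58 = -156494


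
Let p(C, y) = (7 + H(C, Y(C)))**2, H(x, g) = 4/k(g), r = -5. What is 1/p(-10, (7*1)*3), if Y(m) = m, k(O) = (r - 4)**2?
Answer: 6561/326041 ≈ 0.020123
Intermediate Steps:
k(O) = 81 (k(O) = (-5 - 4)**2 = (-9)**2 = 81)
H(x, g) = 4/81
p(C, y) = 326041/6561 (p(C, y) = (7 + 4/81)**2 = (571/81)**2 = 326041/6561)
1/p(-10, (7*1)*3) = 1/(326041/6561) = 6561/326041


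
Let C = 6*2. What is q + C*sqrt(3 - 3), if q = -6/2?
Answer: -3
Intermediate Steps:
q = -3 (q = -6*1/2 = -3)
C = 12
q + C*sqrt(3 - 3) = -3 + 12*sqrt(3 - 3) = -3 + 12*sqrt(0) = -3 + 12*0 = -3 + 0 = -3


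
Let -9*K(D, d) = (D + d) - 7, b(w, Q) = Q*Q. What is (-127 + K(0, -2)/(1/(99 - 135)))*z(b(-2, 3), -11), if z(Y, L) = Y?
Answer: -1467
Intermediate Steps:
b(w, Q) = Q**2
K(D, d) = 7/9 - D/9 - d/9 (K(D, d) = -((D + d) - 7)/9 = -(-7 + D + d)/9 = 7/9 - D/9 - d/9)
(-127 + K(0, -2)/(1/(99 - 135)))*z(b(-2, 3), -11) = (-127 + (7/9 - 1/9*0 - 1/9*(-2))/(1/(99 - 135)))*3**2 = (-127 + (7/9 + 0 + 2/9)/(1/(-36)))*9 = (-127 + 1/(-1/36))*9 = (-127 + 1*(-36))*9 = (-127 - 36)*9 = -163*9 = -1467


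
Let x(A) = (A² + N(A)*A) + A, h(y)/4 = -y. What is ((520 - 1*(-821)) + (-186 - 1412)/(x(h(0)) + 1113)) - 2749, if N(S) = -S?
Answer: -1568702/1113 ≈ -1409.4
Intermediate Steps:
h(y) = -4*y (h(y) = 4*(-y) = -4*y)
x(A) = A (x(A) = (A² + (-A)*A) + A = (A² - A²) + A = 0 + A = A)
((520 - 1*(-821)) + (-186 - 1412)/(x(h(0)) + 1113)) - 2749 = ((520 - 1*(-821)) + (-186 - 1412)/(-4*0 + 1113)) - 2749 = ((520 + 821) - 1598/(0 + 1113)) - 2749 = (1341 - 1598/1113) - 2749 = 1490935/1113 - 2749 = -1568702/1113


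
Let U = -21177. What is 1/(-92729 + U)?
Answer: -1/113906 ≈ -8.7792e-6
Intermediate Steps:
1/(-92729 + U) = 1/(-92729 - 21177) = 1/(-113906) = -1/113906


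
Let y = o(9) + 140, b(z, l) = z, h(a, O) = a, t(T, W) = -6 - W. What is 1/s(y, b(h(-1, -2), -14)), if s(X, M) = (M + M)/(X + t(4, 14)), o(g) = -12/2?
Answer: -57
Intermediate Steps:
o(g) = -6 (o(g) = -12*½ = -6)
y = 134 (y = -6 + 140 = 134)
s(X, M) = 2*M/(-20 + X) (s(X, M) = (M + M)/(X + (-6 - 1*14)) = (2*M)/(X + (-6 - 14)) = (2*M)/(X - 20) = (2*M)/(-20 + X) = 2*M/(-20 + X))
1/s(y, b(h(-1, -2), -14)) = 1/(2*(-1)/(-20 + 134)) = 1/(2*(-1)/114) = 1/(2*(-1)*(1/114)) = 1/(-1/57) = -57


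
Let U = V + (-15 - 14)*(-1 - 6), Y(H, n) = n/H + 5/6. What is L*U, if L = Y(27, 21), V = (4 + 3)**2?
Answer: 406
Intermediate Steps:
V = 49 (V = 7**2 = 49)
Y(H, n) = 5/6 + n/H (Y(H, n) = n/H + 5*(1/6) = n/H + 5/6 = 5/6 + n/H)
L = 29/18 (L = 5/6 + 21/27 = 5/6 + 21*(1/27) = 5/6 + 7/9 = 29/18 ≈ 1.6111)
U = 252 (U = 49 + (-15 - 14)*(-1 - 6) = 49 - 29*(-7) = 49 + 203 = 252)
L*U = (29/18)*252 = 406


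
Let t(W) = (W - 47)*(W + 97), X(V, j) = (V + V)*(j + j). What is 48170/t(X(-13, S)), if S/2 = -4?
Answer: 48170/189297 ≈ 0.25447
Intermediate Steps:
S = -8 (S = 2*(-4) = -8)
X(V, j) = 4*V*j (X(V, j) = (2*V)*(2*j) = 4*V*j)
t(W) = (-47 + W)*(97 + W)
48170/t(X(-13, S)) = 48170/(-4559 + (4*(-13)*(-8))² + 50*(4*(-13)*(-8))) = 48170/(-4559 + 416² + 50*416) = 48170/(-4559 + 173056 + 20800) = 48170/189297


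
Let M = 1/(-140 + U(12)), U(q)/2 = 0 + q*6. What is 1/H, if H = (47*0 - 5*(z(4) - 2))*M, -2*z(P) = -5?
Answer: -8/5 ≈ -1.6000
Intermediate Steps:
z(P) = 5/2 (z(P) = -½*(-5) = 5/2)
U(q) = 12*q (U(q) = 2*(0 + q*6) = 2*(0 + 6*q) = 2*(6*q) = 12*q)
M = ¼ (M = 1/(-140 + 12*12) = 1/(-140 + 144) = 1/4 = ¼ ≈ 0.25000)
H = -5/8 (H = (47*0 - 5*(5/2 - 2))*(¼) = (0 - 5*½)*(¼) = (0 - 5/2)*(¼) = -5/2*¼ = -5/8 ≈ -0.62500)
1/H = 1/(-5/8) = -8/5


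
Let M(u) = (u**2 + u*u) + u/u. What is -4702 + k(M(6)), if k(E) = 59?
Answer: -4643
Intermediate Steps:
M(u) = 1 + 2*u**2 (M(u) = (u**2 + u**2) + 1 = 2*u**2 + 1 = 1 + 2*u**2)
-4702 + k(M(6)) = -4702 + 59 = -4643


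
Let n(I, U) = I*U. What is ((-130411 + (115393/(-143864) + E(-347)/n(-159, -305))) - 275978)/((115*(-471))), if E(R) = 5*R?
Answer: 567050751201619/75578425138440 ≈ 7.5028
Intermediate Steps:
((-130411 + (115393/(-143864) + E(-347)/n(-159, -305))) - 275978)/((115*(-471))) = ((-130411 + (115393/(-143864) + (5*(-347))/((-159*(-305))))) - 275978)/((115*(-471))) = ((-130411 + (115393*(-1/143864) - 1735/48495)) - 275978)/(-54165) = ((-130411 + (-115393/143864 - 1735*1/48495)) - 275978)*(-1/54165) = ((-130411 + (-115393/143864 - 347/9699)) - 275978)*(-1/54165) = ((-130411 - 1169117515/1395336936) - 275978)*(-1/54165) = (-181968454278211/1395336936 - 275978)*(-1/54165) = -567050751201619/1395336936*(-1/54165) = 567050751201619/75578425138440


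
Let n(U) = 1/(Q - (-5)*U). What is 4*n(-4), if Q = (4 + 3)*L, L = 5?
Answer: 4/15 ≈ 0.26667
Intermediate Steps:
Q = 35 (Q = (4 + 3)*5 = 7*5 = 35)
n(U) = 1/(35 + 5*U) (n(U) = 1/(35 - (-5)*U) = 1/(35 + 5*U))
4*n(-4) = 4*(1/(5*(7 - 4))) = 4*((⅕)/3) = 4*((⅕)*(⅓)) = 4*(1/15) = 4/15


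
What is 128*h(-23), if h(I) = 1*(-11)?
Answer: -1408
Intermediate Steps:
h(I) = -11
128*h(-23) = 128*(-11) = -1408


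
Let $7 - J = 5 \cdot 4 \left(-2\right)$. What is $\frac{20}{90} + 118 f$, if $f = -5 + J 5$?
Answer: $\frac{244262}{9} \approx 27140.0$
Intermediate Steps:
$J = 47$ ($J = 7 - 5 \cdot 4 \left(-2\right) = 7 - 20 \left(-2\right) = 7 - -40 = 7 + 40 = 47$)
$f = 230$ ($f = -5 + 47 \cdot 5 = -5 + 235 = 230$)
$\frac{20}{90} + 118 f = \frac{20}{90} + 118 \cdot 230 = 20 \cdot \frac{1}{90} + 27140 = \frac{2}{9} + 27140 = \frac{244262}{9}$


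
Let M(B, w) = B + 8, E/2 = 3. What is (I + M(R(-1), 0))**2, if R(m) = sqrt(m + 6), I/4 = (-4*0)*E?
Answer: (8 + sqrt(5))**2 ≈ 104.78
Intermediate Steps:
E = 6 (E = 2*3 = 6)
I = 0 (I = 4*(-4*0*6) = 4*(0*6) = 4*0 = 0)
R(m) = sqrt(6 + m)
M(B, w) = 8 + B
(I + M(R(-1), 0))**2 = (0 + (8 + sqrt(6 - 1)))**2 = (0 + (8 + sqrt(5)))**2 = (8 + sqrt(5))**2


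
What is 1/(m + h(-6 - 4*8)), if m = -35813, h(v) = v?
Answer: -1/35851 ≈ -2.7893e-5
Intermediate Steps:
1/(m + h(-6 - 4*8)) = 1/(-35813 + (-6 - 4*8)) = 1/(-35813 + (-6 - 32)) = 1/(-35813 - 38) = 1/(-35851) = -1/35851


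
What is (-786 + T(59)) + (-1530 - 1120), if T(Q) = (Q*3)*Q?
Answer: 7007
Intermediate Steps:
T(Q) = 3*Q² (T(Q) = (3*Q)*Q = 3*Q²)
(-786 + T(59)) + (-1530 - 1120) = (-786 + 3*59²) + (-1530 - 1120) = (-786 + 3*3481) - 2650 = (-786 + 10443) - 2650 = 9657 - 2650 = 7007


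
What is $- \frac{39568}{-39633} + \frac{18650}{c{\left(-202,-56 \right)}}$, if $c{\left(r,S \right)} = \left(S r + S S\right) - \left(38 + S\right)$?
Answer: $\frac{218591023}{95555163} \approx 2.2876$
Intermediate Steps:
$c{\left(r,S \right)} = -38 + S^{2} - S + S r$ ($c{\left(r,S \right)} = \left(S r + S^{2}\right) - \left(38 + S\right) = \left(S^{2} + S r\right) - \left(38 + S\right) = -38 + S^{2} - S + S r$)
$- \frac{39568}{-39633} + \frac{18650}{c{\left(-202,-56 \right)}} = - \frac{39568}{-39633} + \frac{18650}{-38 + \left(-56\right)^{2} - -56 - -11312} = \left(-39568\right) \left(- \frac{1}{39633}\right) + \frac{18650}{-38 + 3136 + 56 + 11312} = \frac{39568}{39633} + \frac{18650}{14466} = \frac{39568}{39633} + 18650 \cdot \frac{1}{14466} = \frac{39568}{39633} + \frac{9325}{7233} = \frac{218591023}{95555163}$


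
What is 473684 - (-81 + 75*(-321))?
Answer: 497840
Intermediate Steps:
473684 - (-81 + 75*(-321)) = 473684 - (-81 - 24075) = 473684 - 1*(-24156) = 473684 + 24156 = 497840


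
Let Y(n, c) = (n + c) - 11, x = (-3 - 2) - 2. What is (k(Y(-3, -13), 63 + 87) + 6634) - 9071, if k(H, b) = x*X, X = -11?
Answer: -2360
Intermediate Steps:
x = -7 (x = -5 - 2 = -7)
Y(n, c) = -11 + c + n (Y(n, c) = (c + n) - 11 = -11 + c + n)
k(H, b) = 77 (k(H, b) = -7*(-11) = 77)
(k(Y(-3, -13), 63 + 87) + 6634) - 9071 = (77 + 6634) - 9071 = 6711 - 9071 = -2360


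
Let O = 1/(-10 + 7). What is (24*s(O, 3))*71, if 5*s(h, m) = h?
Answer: -568/5 ≈ -113.60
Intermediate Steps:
O = -1/3 (O = 1/(-3) = -1/3 ≈ -0.33333)
s(h, m) = h/5
(24*s(O, 3))*71 = (24*((1/5)*(-1/3)))*71 = (24*(-1/15))*71 = -8/5*71 = -568/5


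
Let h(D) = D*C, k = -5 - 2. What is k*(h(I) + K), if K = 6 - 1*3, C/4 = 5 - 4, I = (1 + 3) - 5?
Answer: 7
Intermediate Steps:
I = -1 (I = 4 - 5 = -1)
C = 4 (C = 4*(5 - 4) = 4*1 = 4)
k = -7
h(D) = 4*D (h(D) = D*4 = 4*D)
K = 3 (K = 6 - 3 = 3)
k*(h(I) + K) = -7*(4*(-1) + 3) = -7*(-4 + 3) = -7*(-1) = 7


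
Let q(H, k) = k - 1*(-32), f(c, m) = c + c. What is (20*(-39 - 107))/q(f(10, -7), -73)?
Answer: 2920/41 ≈ 71.219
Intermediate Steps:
f(c, m) = 2*c
q(H, k) = 32 + k (q(H, k) = k + 32 = 32 + k)
(20*(-39 - 107))/q(f(10, -7), -73) = (20*(-39 - 107))/(32 - 73) = (20*(-146))/(-41) = -2920*(-1/41) = 2920/41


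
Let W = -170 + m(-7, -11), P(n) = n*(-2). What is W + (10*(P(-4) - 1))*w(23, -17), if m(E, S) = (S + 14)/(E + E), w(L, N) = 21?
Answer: 18197/14 ≈ 1299.8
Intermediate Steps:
m(E, S) = (14 + S)/(2*E) (m(E, S) = (14 + S)/((2*E)) = (14 + S)*(1/(2*E)) = (14 + S)/(2*E))
P(n) = -2*n
W = -2383/14 (W = -170 + (1/2)*(14 - 11)/(-7) = -170 + (1/2)*(-1/7)*3 = -170 - 3/14 = -2383/14 ≈ -170.21)
W + (10*(P(-4) - 1))*w(23, -17) = -2383/14 + (10*(-2*(-4) - 1))*21 = -2383/14 + (10*(8 - 1))*21 = -2383/14 + (10*7)*21 = -2383/14 + 70*21 = -2383/14 + 1470 = 18197/14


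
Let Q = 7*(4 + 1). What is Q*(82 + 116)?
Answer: 6930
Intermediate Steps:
Q = 35 (Q = 7*5 = 35)
Q*(82 + 116) = 35*(82 + 116) = 35*198 = 6930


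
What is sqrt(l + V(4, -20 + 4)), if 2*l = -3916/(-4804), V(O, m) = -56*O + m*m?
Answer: sqrt(186978886)/2402 ≈ 5.6928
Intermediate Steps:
V(O, m) = m**2 - 56*O (V(O, m) = -56*O + m**2 = m**2 - 56*O)
l = 979/2402 (l = (-3916/(-4804))/2 = (-3916*(-1/4804))/2 = (1/2)*(979/1201) = 979/2402 ≈ 0.40758)
sqrt(l + V(4, -20 + 4)) = sqrt(979/2402 + ((-20 + 4)**2 - 56*4)) = sqrt(979/2402 + ((-16)**2 - 224)) = sqrt(979/2402 + (256 - 224)) = sqrt(979/2402 + 32) = sqrt(77843/2402) = sqrt(186978886)/2402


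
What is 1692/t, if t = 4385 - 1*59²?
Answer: 423/226 ≈ 1.8717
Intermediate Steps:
t = 904 (t = 4385 - 1*3481 = 4385 - 3481 = 904)
1692/t = 1692/904 = 1692*(1/904) = 423/226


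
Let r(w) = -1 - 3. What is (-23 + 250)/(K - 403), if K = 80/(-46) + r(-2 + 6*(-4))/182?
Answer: -475111/847165 ≈ -0.56082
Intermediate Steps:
r(w) = -4
K = -3686/2093 (K = 80/(-46) - 4/182 = 80*(-1/46) - 4*1/182 = -40/23 - 2/91 = -3686/2093 ≈ -1.7611)
(-23 + 250)/(K - 403) = (-23 + 250)/(-3686/2093 - 403) = 227/(-847165/2093) = 227*(-2093/847165) = -475111/847165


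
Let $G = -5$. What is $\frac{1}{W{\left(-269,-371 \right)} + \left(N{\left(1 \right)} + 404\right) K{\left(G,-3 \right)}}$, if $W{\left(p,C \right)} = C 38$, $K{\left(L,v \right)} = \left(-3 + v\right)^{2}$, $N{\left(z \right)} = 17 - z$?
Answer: $\frac{1}{1022} \approx 0.00097847$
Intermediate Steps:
$W{\left(p,C \right)} = 38 C$
$\frac{1}{W{\left(-269,-371 \right)} + \left(N{\left(1 \right)} + 404\right) K{\left(G,-3 \right)}} = \frac{1}{38 \left(-371\right) + \left(\left(17 - 1\right) + 404\right) \left(-3 - 3\right)^{2}} = \frac{1}{-14098 + \left(\left(17 - 1\right) + 404\right) \left(-6\right)^{2}} = \frac{1}{-14098 + \left(16 + 404\right) 36} = \frac{1}{-14098 + 420 \cdot 36} = \frac{1}{-14098 + 15120} = \frac{1}{1022}$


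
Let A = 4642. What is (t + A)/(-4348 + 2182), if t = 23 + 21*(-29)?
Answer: -676/361 ≈ -1.8726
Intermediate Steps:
t = -586 (t = 23 - 609 = -586)
(t + A)/(-4348 + 2182) = (-586 + 4642)/(-4348 + 2182) = 4056/(-2166) = 4056*(-1/2166) = -676/361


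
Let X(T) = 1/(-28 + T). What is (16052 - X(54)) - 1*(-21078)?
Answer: 965379/26 ≈ 37130.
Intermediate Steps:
(16052 - X(54)) - 1*(-21078) = (16052 - 1/(-28 + 54)) - 1*(-21078) = (16052 - 1/26) + 21078 = 417351/26 + 21078 = 965379/26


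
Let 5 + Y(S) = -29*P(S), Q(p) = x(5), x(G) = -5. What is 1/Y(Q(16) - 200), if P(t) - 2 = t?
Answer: 1/5882 ≈ 0.00017001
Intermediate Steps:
Q(p) = -5
P(t) = 2 + t
Y(S) = -63 - 29*S (Y(S) = -5 - 29*(2 + S) = -5 + (-58 - 29*S) = -63 - 29*S)
1/Y(Q(16) - 200) = 1/(-63 - 29*(-5 - 200)) = 1/(-63 - 29*(-205)) = 1/(-63 + 5945) = 1/5882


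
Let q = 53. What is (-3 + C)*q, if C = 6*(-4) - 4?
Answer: -1643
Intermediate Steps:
C = -28 (C = -24 - 4 = -28)
(-3 + C)*q = (-3 - 28)*53 = -31*53 = -1643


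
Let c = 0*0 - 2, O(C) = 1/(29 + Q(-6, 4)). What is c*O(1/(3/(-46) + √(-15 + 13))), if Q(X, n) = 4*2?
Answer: -2/37 ≈ -0.054054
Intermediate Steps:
Q(X, n) = 8
O(C) = 1/37 (O(C) = 1/(29 + 8) = 1/37)
c = -2 (c = 0 - 2 = -2)
c*O(1/(3/(-46) + √(-15 + 13))) = -2*1/37 = -2/37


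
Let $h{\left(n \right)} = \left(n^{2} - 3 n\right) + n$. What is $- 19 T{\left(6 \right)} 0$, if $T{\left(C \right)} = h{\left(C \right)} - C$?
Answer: $0$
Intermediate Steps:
$h{\left(n \right)} = n^{2} - 2 n$
$T{\left(C \right)} = - C + C \left(-2 + C\right)$ ($T{\left(C \right)} = C \left(-2 + C\right) - C = - C + C \left(-2 + C\right)$)
$- 19 T{\left(6 \right)} 0 = - 19 \cdot 6 \left(-3 + 6\right) 0 = - 19 \cdot 6 \cdot 3 \cdot 0 = \left(-19\right) 18 \cdot 0 = \left(-342\right) 0 = 0$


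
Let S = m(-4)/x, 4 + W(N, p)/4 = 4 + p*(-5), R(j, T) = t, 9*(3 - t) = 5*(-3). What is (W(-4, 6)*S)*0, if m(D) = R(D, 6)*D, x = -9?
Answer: 0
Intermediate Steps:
t = 14/3 (t = 3 - 5*(-3)/9 = 3 - ⅑*(-15) = 3 + 5/3 = 14/3 ≈ 4.6667)
R(j, T) = 14/3
W(N, p) = -20*p (W(N, p) = -16 + 4*(4 + p*(-5)) = -16 + 4*(4 - 5*p) = -16 + (16 - 20*p) = -20*p)
m(D) = 14*D/3
S = 56/27 (S = ((14/3)*(-4))/(-9) = -56/3*(-⅑) = 56/27 ≈ 2.0741)
(W(-4, 6)*S)*0 = (-20*6*(56/27))*0 = -120*56/27*0 = -2240/9*0 = 0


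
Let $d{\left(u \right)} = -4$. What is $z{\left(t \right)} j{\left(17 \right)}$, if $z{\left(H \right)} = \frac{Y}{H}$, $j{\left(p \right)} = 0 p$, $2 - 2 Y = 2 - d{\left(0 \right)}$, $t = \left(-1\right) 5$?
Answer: $0$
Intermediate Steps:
$t = -5$
$Y = -2$ ($Y = 1 - \frac{2 - -4}{2} = 1 - \frac{2 + 4}{2} = 1 - 3 = -2$)
$j{\left(p \right)} = 0$
$z{\left(H \right)} = - \frac{2}{H}$
$z{\left(t \right)} j{\left(17 \right)} = - \frac{2}{-5} \cdot 0 = \left(-2\right) \left(- \frac{1}{5}\right) 0 = \frac{2}{5} \cdot 0 = 0$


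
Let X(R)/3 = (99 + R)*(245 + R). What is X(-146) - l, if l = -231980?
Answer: 218021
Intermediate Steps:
X(R) = 3*(99 + R)*(245 + R) (X(R) = 3*((99 + R)*(245 + R)) = 3*(99 + R)*(245 + R))
X(-146) - l = (72765 + 3*(-146)**2 + 1032*(-146)) - 1*(-231980) = (72765 + 3*21316 - 150672) + 231980 = (72765 + 63948 - 150672) + 231980 = -13959 + 231980 = 218021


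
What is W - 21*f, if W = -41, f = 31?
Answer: -692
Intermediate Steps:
W - 21*f = -41 - 21*31 = -41 - 651 = -692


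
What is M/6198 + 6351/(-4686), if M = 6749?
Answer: -644807/2420319 ≈ -0.26641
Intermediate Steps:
M/6198 + 6351/(-4686) = 6749/6198 + 6351/(-4686) = 6749*(1/6198) + 6351*(-1/4686) = 6749/6198 - 2117/1562 = -644807/2420319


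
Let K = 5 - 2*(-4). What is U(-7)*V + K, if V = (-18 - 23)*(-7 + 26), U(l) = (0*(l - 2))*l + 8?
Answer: -6219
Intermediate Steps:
U(l) = 8 (U(l) = (0*(-2 + l))*l + 8 = 0*l + 8 = 0 + 8 = 8)
K = 13 (K = 5 + 8 = 13)
V = -779 (V = -41*19 = -779)
U(-7)*V + K = 8*(-779) + 13 = -6232 + 13 = -6219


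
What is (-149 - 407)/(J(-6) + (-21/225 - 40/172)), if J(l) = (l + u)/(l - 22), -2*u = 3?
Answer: 100413600/10481 ≈ 9580.5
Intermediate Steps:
u = -3/2 (u = -½*3 = -3/2 ≈ -1.5000)
J(l) = (-3/2 + l)/(-22 + l) (J(l) = (l - 3/2)/(l - 22) = (-3/2 + l)/(-22 + l))
(-149 - 407)/(J(-6) + (-21/225 - 40/172)) = (-149 - 407)/((-3/2 - 6)/(-22 - 6) + (-21/225 - 40/172)) = -556/(-15/2/(-28) + (-21*1/225 - 40*1/172)) = -556/(-1/28*(-15/2) + (-7/75 - 10/43)) = -556/(15/56 - 1051/3225) = -556/(-10481/180600) = -556*(-180600/10481) = 100413600/10481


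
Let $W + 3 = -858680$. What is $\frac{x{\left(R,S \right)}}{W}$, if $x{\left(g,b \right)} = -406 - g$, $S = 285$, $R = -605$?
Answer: $- \frac{199}{858683} \approx -0.00023175$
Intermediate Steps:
$W = -858683$ ($W = -3 - 858680 = -858683$)
$\frac{x{\left(R,S \right)}}{W} = \frac{-406 - -605}{-858683} = \left(-406 + 605\right) \left(- \frac{1}{858683}\right) = 199 \left(- \frac{1}{858683}\right) = - \frac{199}{858683}$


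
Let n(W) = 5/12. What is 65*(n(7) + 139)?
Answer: 108745/12 ≈ 9062.1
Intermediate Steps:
n(W) = 5/12 (n(W) = 5*(1/12) = 5/12)
65*(n(7) + 139) = 65*(5/12 + 139) = 65*(1673/12) = 108745/12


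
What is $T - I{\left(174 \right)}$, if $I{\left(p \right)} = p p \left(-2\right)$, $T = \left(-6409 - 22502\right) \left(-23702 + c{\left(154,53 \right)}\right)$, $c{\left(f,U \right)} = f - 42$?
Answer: $682071042$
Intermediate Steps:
$c{\left(f,U \right)} = -42 + f$
$T = 682010490$ ($T = \left(-6409 - 22502\right) \left(-23702 + \left(-42 + 154\right)\right) = \left(-6409 - 22502\right) \left(-23702 + 112\right) = \left(-6409 - 22502\right) \left(-23590\right) = \left(-28911\right) \left(-23590\right) = 682010490$)
$I{\left(p \right)} = - 2 p^{2}$ ($I{\left(p \right)} = p^{2} \left(-2\right) = - 2 p^{2}$)
$T - I{\left(174 \right)} = 682010490 - - 2 \cdot 174^{2} = 682010490 - \left(-2\right) 30276 = 682010490 - -60552 = 682010490 + 60552 = 682071042$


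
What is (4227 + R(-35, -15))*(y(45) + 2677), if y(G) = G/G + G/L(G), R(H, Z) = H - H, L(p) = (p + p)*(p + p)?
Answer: 679195769/60 ≈ 1.1320e+7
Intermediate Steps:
L(p) = 4*p² (L(p) = (2*p)*(2*p) = 4*p²)
R(H, Z) = 0
y(G) = 1 + 1/(4*G) (y(G) = G/G + G/((4*G²)) = 1 + G*(1/(4*G²)) = 1 + 1/(4*G))
(4227 + R(-35, -15))*(y(45) + 2677) = (4227 + 0)*((¼ + 45)/45 + 2677) = 4227*((1/45)*(181/4) + 2677) = 4227*(181/180 + 2677) = 4227*(482041/180) = 679195769/60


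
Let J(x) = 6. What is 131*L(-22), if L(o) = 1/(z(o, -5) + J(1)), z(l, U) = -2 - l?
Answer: 131/26 ≈ 5.0385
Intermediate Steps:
L(o) = 1/(4 - o) (L(o) = 1/((-2 - o) + 6) = 1/(4 - o))
131*L(-22) = 131*(-1/(-4 - 22)) = 131*(-1/(-26)) = 131*(-1*(-1/26)) = 131*(1/26) = 131/26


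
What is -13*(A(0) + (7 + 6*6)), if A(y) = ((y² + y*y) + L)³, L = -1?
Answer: -546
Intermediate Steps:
A(y) = (-1 + 2*y²)³ (A(y) = ((y² + y*y) - 1)³ = ((y² + y²) - 1)³ = (2*y² - 1)³ = (-1 + 2*y²)³)
-13*(A(0) + (7 + 6*6)) = -13*((-1 + 2*0²)³ + (7 + 6*6)) = -13*((-1 + 2*0)³ + (7 + 36)) = -13*((-1 + 0)³ + 43) = -13*((-1)³ + 43) = -13*(-1 + 43) = -13*42 = -546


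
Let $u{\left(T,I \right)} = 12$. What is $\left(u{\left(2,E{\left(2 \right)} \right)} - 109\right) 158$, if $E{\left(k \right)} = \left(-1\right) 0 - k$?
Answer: $-15326$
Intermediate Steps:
$E{\left(k \right)} = - k$ ($E{\left(k \right)} = 0 - k = - k$)
$\left(u{\left(2,E{\left(2 \right)} \right)} - 109\right) 158 = \left(12 - 109\right) 158 = \left(-97\right) 158 = -15326$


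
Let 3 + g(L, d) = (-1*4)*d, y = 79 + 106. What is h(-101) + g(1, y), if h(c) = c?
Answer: -844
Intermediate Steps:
y = 185
g(L, d) = -3 - 4*d (g(L, d) = -3 + (-1*4)*d = -3 - 4*d)
h(-101) + g(1, y) = -101 + (-3 - 4*185) = -101 + (-3 - 740) = -101 - 743 = -844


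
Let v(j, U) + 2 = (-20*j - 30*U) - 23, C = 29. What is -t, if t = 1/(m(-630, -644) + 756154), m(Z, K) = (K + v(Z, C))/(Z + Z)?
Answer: -140/105860331 ≈ -1.3225e-6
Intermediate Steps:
v(j, U) = -25 - 30*U - 20*j (v(j, U) = -2 + ((-20*j - 30*U) - 23) = -2 + ((-30*U - 20*j) - 23) = -2 + (-23 - 30*U - 20*j) = -25 - 30*U - 20*j)
m(Z, K) = (-895 + K - 20*Z)/(2*Z) (m(Z, K) = (K + (-25 - 30*29 - 20*Z))/(Z + Z) = (K + (-25 - 870 - 20*Z))/((2*Z)) = (K + (-895 - 20*Z))*(1/(2*Z)) = (-895 + K - 20*Z)*(1/(2*Z)) = (-895 + K - 20*Z)/(2*Z))
t = 140/105860331 (t = 1/((½)*(-895 - 644 - 20*(-630))/(-630) + 756154) = 1/((½)*(-1/630)*(-895 - 644 + 12600) + 756154) = 1/((½)*(-1/630)*11061 + 756154) = 1/(-1229/140 + 756154) = 1/(105860331/140) = 140/105860331 ≈ 1.3225e-6)
-t = -1*140/105860331 = -140/105860331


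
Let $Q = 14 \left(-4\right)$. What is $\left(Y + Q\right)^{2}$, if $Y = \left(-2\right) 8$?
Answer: $5184$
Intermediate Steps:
$Q = -56$
$Y = -16$
$\left(Y + Q\right)^{2} = \left(-16 - 56\right)^{2} = \left(-72\right)^{2} = 5184$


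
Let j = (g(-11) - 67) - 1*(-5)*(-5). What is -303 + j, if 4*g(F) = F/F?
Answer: -1579/4 ≈ -394.75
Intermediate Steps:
g(F) = 1/4 (g(F) = (F/F)/4 = (1/4)*1 = 1/4)
j = -367/4 (j = (1/4 - 67) - 1*(-5)*(-5) = -267/4 + 5*(-5) = -267/4 - 25 = -367/4 ≈ -91.750)
-303 + j = -303 - 367/4 = -1579/4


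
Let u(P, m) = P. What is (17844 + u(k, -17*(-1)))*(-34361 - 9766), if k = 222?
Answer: -797198382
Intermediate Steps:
(17844 + u(k, -17*(-1)))*(-34361 - 9766) = (17844 + 222)*(-34361 - 9766) = 18066*(-44127) = -797198382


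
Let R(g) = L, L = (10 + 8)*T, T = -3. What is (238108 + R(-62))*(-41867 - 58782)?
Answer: -23959897046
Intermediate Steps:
L = -54 (L = (10 + 8)*(-3) = 18*(-3) = -54)
R(g) = -54
(238108 + R(-62))*(-41867 - 58782) = (238108 - 54)*(-41867 - 58782) = 238054*(-100649) = -23959897046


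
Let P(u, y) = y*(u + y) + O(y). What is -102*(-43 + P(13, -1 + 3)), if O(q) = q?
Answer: 1122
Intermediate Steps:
P(u, y) = y + y*(u + y) (P(u, y) = y*(u + y) + y = y + y*(u + y))
-102*(-43 + P(13, -1 + 3)) = -102*(-43 + (-1 + 3)*(1 + 13 + (-1 + 3))) = -102*(-43 + 2*(1 + 13 + 2)) = -102*(-43 + 2*16) = -102*(-43 + 32) = -102*(-11) = 1122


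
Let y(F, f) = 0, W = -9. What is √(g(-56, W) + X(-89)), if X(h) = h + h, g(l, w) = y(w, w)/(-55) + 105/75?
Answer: I*√4415/5 ≈ 13.289*I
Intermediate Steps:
g(l, w) = 7/5 (g(l, w) = 0/(-55) + 105/75 = 0*(-1/55) + 105*(1/75) = 0 + 7/5 = 7/5)
X(h) = 2*h
√(g(-56, W) + X(-89)) = √(7/5 + 2*(-89)) = √(7/5 - 178) = √(-883/5) = I*√4415/5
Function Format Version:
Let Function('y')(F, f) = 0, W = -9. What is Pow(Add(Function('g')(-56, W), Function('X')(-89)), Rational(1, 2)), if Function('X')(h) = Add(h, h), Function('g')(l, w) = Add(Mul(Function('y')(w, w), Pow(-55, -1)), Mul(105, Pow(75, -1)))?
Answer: Mul(Rational(1, 5), I, Pow(4415, Rational(1, 2))) ≈ Mul(13.289, I)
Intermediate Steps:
Function('g')(l, w) = Rational(7, 5) (Function('g')(l, w) = Add(Mul(0, Pow(-55, -1)), Mul(105, Pow(75, -1))) = Add(Mul(0, Rational(-1, 55)), Mul(105, Rational(1, 75))) = Add(0, Rational(7, 5)) = Rational(7, 5))
Function('X')(h) = Mul(2, h)
Pow(Add(Function('g')(-56, W), Function('X')(-89)), Rational(1, 2)) = Pow(Add(Rational(7, 5), Mul(2, -89)), Rational(1, 2)) = Pow(Add(Rational(7, 5), -178), Rational(1, 2)) = Pow(Rational(-883, 5), Rational(1, 2)) = Mul(Rational(1, 5), I, Pow(4415, Rational(1, 2)))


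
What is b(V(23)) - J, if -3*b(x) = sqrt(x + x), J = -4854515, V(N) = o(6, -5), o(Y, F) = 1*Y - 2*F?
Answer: 4854515 - 4*sqrt(2)/3 ≈ 4.8545e+6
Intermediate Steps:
o(Y, F) = Y - 2*F
V(N) = 16 (V(N) = 6 - 2*(-5) = 6 + 10 = 16)
b(x) = -sqrt(2)*sqrt(x)/3 (b(x) = -sqrt(x + x)/3 = -sqrt(2)*sqrt(x)/3)
b(V(23)) - J = -sqrt(2)*sqrt(16)/3 - 1*(-4854515) = -1/3*sqrt(2)*4 + 4854515 = -4*sqrt(2)/3 + 4854515 = 4854515 - 4*sqrt(2)/3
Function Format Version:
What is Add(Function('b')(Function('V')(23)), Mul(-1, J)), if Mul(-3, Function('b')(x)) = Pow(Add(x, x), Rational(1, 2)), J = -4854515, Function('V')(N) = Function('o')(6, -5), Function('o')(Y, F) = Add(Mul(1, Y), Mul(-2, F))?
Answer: Add(4854515, Mul(Rational(-4, 3), Pow(2, Rational(1, 2)))) ≈ 4.8545e+6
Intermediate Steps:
Function('o')(Y, F) = Add(Y, Mul(-2, F))
Function('V')(N) = 16 (Function('V')(N) = Add(6, Mul(-2, -5)) = Add(6, 10) = 16)
Function('b')(x) = Mul(Rational(-1, 3), Pow(2, Rational(1, 2)), Pow(x, Rational(1, 2))) (Function('b')(x) = Mul(Rational(-1, 3), Pow(Add(x, x), Rational(1, 2))) = Mul(Rational(-1, 3), Pow(Mul(2, x), Rational(1, 2))) = Mul(Rational(-1, 3), Mul(Pow(2, Rational(1, 2)), Pow(x, Rational(1, 2)))) = Mul(Rational(-1, 3), Pow(2, Rational(1, 2)), Pow(x, Rational(1, 2))))
Add(Function('b')(Function('V')(23)), Mul(-1, J)) = Add(Mul(Rational(-1, 3), Pow(2, Rational(1, 2)), Pow(16, Rational(1, 2))), Mul(-1, -4854515)) = Add(Mul(Rational(-1, 3), Pow(2, Rational(1, 2)), 4), 4854515) = Add(Mul(Rational(-4, 3), Pow(2, Rational(1, 2))), 4854515) = Add(4854515, Mul(Rational(-4, 3), Pow(2, Rational(1, 2))))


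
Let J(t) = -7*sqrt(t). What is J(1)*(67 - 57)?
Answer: -70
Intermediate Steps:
J(1)*(67 - 57) = (-7*sqrt(1))*(67 - 57) = -7*1*10 = -7*10 = -70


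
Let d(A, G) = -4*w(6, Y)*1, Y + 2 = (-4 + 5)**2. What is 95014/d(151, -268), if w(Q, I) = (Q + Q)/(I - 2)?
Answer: 47507/8 ≈ 5938.4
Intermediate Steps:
Y = -1 (Y = -2 + (-4 + 5)**2 = -2 + 1**2 = -2 + 1 = -1)
w(Q, I) = 2*Q/(-2 + I) (w(Q, I) = (2*Q)/(-2 + I) = 2*Q/(-2 + I))
d(A, G) = 16 (d(A, G) = -8*6/(-2 - 1)*1 = -8*6/(-3)*1 = -8*6*(-1)/3*1 = -4*(-4)*1 = 16*1 = 16)
95014/d(151, -268) = 95014/16 = 95014*(1/16) = 47507/8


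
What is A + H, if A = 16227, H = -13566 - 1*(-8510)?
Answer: 11171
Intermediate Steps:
H = -5056 (H = -13566 + 8510 = -5056)
A + H = 16227 - 5056 = 11171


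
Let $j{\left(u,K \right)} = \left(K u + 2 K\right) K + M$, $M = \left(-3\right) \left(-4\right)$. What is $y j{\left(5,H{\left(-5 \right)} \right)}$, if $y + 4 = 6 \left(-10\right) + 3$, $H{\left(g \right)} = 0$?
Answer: $-732$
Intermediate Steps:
$M = 12$
$j{\left(u,K \right)} = 12 + K \left(2 K + K u\right)$ ($j{\left(u,K \right)} = \left(K u + 2 K\right) K + 12 = \left(2 K + K u\right) K + 12 = K \left(2 K + K u\right) + 12 = 12 + K \left(2 K + K u\right)$)
$y = -61$ ($y = -4 + \left(6 \left(-10\right) + 3\right) = -4 + \left(-60 + 3\right) = -4 - 57 = -61$)
$y j{\left(5,H{\left(-5 \right)} \right)} = - 61 \left(12 + 2 \cdot 0^{2} + 5 \cdot 0^{2}\right) = - 61 \left(12 + 2 \cdot 0 + 5 \cdot 0\right) = - 61 \left(12 + 0 + 0\right) = \left(-61\right) 12 = -732$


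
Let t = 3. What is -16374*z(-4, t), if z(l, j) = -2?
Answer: 32748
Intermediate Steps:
-16374*z(-4, t) = -16374*(-2) = 32748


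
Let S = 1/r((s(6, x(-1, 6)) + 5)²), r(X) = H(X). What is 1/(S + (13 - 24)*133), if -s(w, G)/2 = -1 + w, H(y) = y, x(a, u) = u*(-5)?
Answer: -25/36574 ≈ -0.00068355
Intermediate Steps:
x(a, u) = -5*u
s(w, G) = 2 - 2*w (s(w, G) = -2*(-1 + w) = 2 - 2*w)
r(X) = X
S = 1/25 (S = 1/(((2 - 2*6) + 5)²) = 1/(((2 - 12) + 5)²) = 1/((-10 + 5)²) = 1/((-5)²) = 1/25 ≈ 0.040000)
1/(S + (13 - 24)*133) = 1/(1/25 + (13 - 24)*133) = 1/(1/25 - 11*133) = 1/(1/25 - 1463) = 1/(-36574/25) = -25/36574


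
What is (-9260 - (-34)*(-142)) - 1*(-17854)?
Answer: 3766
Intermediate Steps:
(-9260 - (-34)*(-142)) - 1*(-17854) = (-9260 - 34*142) + 17854 = (-9260 - 4828) + 17854 = -14088 + 17854 = 3766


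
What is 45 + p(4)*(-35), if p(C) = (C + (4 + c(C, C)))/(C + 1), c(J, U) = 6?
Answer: -53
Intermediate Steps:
p(C) = (10 + C)/(1 + C) (p(C) = (C + (4 + 6))/(C + 1) = (C + 10)/(1 + C) = (10 + C)/(1 + C))
45 + p(4)*(-35) = 45 + ((10 + 4)/(1 + 4))*(-35) = 45 + (14/5)*(-35) = 45 - 98 = -53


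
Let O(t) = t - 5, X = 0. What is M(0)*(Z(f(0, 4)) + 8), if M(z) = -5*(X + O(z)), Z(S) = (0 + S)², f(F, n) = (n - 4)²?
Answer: 200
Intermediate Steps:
O(t) = -5 + t
f(F, n) = (-4 + n)²
Z(S) = S²
M(z) = 25 - 5*z (M(z) = -5*(0 + (-5 + z)) = -5*(-5 + z) = 25 - 5*z)
M(0)*(Z(f(0, 4)) + 8) = (25 - 5*0)*(((-4 + 4)²)² + 8) = (25 + 0)*((0²)² + 8) = 25*(0² + 8) = 25*(0 + 8) = 25*8 = 200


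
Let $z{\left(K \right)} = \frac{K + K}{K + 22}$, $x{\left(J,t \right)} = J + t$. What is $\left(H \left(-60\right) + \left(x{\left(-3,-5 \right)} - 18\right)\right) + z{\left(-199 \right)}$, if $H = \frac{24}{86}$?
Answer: $- \frac{308212}{7611} \approx -40.496$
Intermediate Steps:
$H = \frac{12}{43}$ ($H = 24 \cdot \frac{1}{86} = \frac{12}{43} \approx 0.27907$)
$z{\left(K \right)} = \frac{2 K}{22 + K}$
$\left(H \left(-60\right) + \left(x{\left(-3,-5 \right)} - 18\right)\right) + z{\left(-199 \right)} = \left(\frac{12}{43} \left(-60\right) - 26\right) + 2 \left(-199\right) \frac{1}{22 - 199} = \left(- \frac{720}{43} - 26\right) + 2 \left(-199\right) \frac{1}{-177} = \left(- \frac{720}{43} - 26\right) + 2 \left(-199\right) \left(- \frac{1}{177}\right) = - \frac{1838}{43} + \frac{398}{177} = - \frac{308212}{7611}$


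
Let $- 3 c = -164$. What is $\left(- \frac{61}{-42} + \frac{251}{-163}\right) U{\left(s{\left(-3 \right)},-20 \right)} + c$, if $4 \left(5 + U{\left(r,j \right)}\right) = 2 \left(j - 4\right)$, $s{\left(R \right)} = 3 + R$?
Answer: $\frac{384431}{6846} \approx 56.154$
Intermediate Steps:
$c = \frac{164}{3}$ ($c = \left(- \frac{1}{3}\right) \left(-164\right) = \frac{164}{3} \approx 54.667$)
$U{\left(r,j \right)} = -7 + \frac{j}{2}$ ($U{\left(r,j \right)} = -5 + \frac{2 \left(j - 4\right)}{4} = -5 + \frac{2 \left(-4 + j\right)}{4} = -5 + \frac{-8 + 2 j}{4} = -5 + \left(-2 + \frac{j}{2}\right) = -7 + \frac{j}{2}$)
$\left(- \frac{61}{-42} + \frac{251}{-163}\right) U{\left(s{\left(-3 \right)},-20 \right)} + c = \left(- \frac{61}{-42} + \frac{251}{-163}\right) \left(-7 + \frac{1}{2} \left(-20\right)\right) + \frac{164}{3} = \left(\left(-61\right) \left(- \frac{1}{42}\right) + 251 \left(- \frac{1}{163}\right)\right) \left(-7 - 10\right) + \frac{164}{3} = \left(\frac{61}{42} - \frac{251}{163}\right) \left(-17\right) + \frac{164}{3} = \left(- \frac{599}{6846}\right) \left(-17\right) + \frac{164}{3} = \frac{10183}{6846} + \frac{164}{3} = \frac{384431}{6846}$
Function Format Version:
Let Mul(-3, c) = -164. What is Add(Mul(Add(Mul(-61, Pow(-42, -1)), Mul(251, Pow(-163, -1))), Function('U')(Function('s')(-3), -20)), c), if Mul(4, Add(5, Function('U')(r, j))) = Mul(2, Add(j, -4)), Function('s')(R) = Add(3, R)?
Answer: Rational(384431, 6846) ≈ 56.154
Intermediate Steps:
c = Rational(164, 3) (c = Mul(Rational(-1, 3), -164) = Rational(164, 3) ≈ 54.667)
Function('U')(r, j) = Add(-7, Mul(Rational(1, 2), j)) (Function('U')(r, j) = Add(-5, Mul(Rational(1, 4), Mul(2, Add(j, -4)))) = Add(-5, Mul(Rational(1, 4), Mul(2, Add(-4, j)))) = Add(-5, Mul(Rational(1, 4), Add(-8, Mul(2, j)))) = Add(-5, Add(-2, Mul(Rational(1, 2), j))) = Add(-7, Mul(Rational(1, 2), j)))
Add(Mul(Add(Mul(-61, Pow(-42, -1)), Mul(251, Pow(-163, -1))), Function('U')(Function('s')(-3), -20)), c) = Add(Mul(Add(Mul(-61, Pow(-42, -1)), Mul(251, Pow(-163, -1))), Add(-7, Mul(Rational(1, 2), -20))), Rational(164, 3)) = Add(Mul(Add(Mul(-61, Rational(-1, 42)), Mul(251, Rational(-1, 163))), Add(-7, -10)), Rational(164, 3)) = Add(Mul(Add(Rational(61, 42), Rational(-251, 163)), -17), Rational(164, 3)) = Add(Mul(Rational(-599, 6846), -17), Rational(164, 3)) = Add(Rational(10183, 6846), Rational(164, 3)) = Rational(384431, 6846)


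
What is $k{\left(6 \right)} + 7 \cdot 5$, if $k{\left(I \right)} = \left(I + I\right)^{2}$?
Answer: $179$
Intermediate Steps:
$k{\left(I \right)} = 4 I^{2}$ ($k{\left(I \right)} = \left(2 I\right)^{2} = 4 I^{2}$)
$k{\left(6 \right)} + 7 \cdot 5 = 4 \cdot 6^{2} + 7 \cdot 5 = 4 \cdot 36 + 35 = 144 + 35 = 179$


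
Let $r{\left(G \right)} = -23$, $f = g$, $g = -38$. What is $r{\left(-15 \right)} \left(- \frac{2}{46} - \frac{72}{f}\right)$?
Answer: $- \frac{809}{19} \approx -42.579$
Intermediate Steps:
$f = -38$
$r{\left(-15 \right)} \left(- \frac{2}{46} - \frac{72}{f}\right) = - 23 \left(- \frac{2}{46} - \frac{72}{-38}\right) = - 23 \left(\left(-2\right) \frac{1}{46} - - \frac{36}{19}\right) = - 23 \left(- \frac{1}{23} + \frac{36}{19}\right) = \left(-23\right) \frac{809}{437} = - \frac{809}{19}$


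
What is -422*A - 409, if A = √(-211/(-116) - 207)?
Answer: -409 - 211*I*√690229/29 ≈ -409.0 - 6044.8*I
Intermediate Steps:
A = I*√690229/58 (A = √(-211*(-1/116) - 207) = √(211/116 - 207) = √(-23801/116) = I*√690229/58 ≈ 14.324*I)
-422*A - 409 = -211*I*√690229/29 - 409 = -409 - 211*I*√690229/29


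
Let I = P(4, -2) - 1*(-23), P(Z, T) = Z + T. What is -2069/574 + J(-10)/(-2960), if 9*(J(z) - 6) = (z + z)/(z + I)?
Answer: -41361293/11468520 ≈ -3.6065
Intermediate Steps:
P(Z, T) = T + Z
I = 25 (I = (-2 + 4) - 1*(-23) = 2 + 23 = 25)
J(z) = 6 + 2*z/(9*(25 + z)) (J(z) = 6 + ((z + z)/(z + 25))/9 = 6 + ((2*z)/(25 + z))/9 = 6 + (2*z/(25 + z))/9 = 6 + 2*z/(9*(25 + z)))
-2069/574 + J(-10)/(-2960) = -2069/574 + (2*(675 + 28*(-10))/(9*(25 - 10)))/(-2960) = -2069*1/574 + ((2/9)*(675 - 280)/15)*(-1/2960) = -2069/574 + ((2/9)*(1/15)*395)*(-1/2960) = -2069/574 + (158/27)*(-1/2960) = -2069/574 - 79/39960 = -41361293/11468520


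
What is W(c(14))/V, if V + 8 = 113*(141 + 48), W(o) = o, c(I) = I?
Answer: 14/21349 ≈ 0.00065577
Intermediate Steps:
V = 21349 (V = -8 + 113*(141 + 48) = -8 + 113*189 = -8 + 21357 = 21349)
W(c(14))/V = 14/21349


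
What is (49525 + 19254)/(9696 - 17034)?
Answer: -68779/7338 ≈ -9.3730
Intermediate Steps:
(49525 + 19254)/(9696 - 17034) = 68779/(-7338) = 68779*(-1/7338) = -68779/7338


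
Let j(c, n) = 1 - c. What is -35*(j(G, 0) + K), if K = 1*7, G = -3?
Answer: -385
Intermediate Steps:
K = 7
-35*(j(G, 0) + K) = -35*((1 - 1*(-3)) + 7) = -35*((1 + 3) + 7) = -35*(4 + 7) = -35*11 = -385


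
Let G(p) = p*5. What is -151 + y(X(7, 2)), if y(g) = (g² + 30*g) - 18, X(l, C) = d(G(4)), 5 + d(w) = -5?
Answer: -369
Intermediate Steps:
G(p) = 5*p
d(w) = -10 (d(w) = -5 - 5 = -10)
X(l, C) = -10
y(g) = -18 + g² + 30*g
-151 + y(X(7, 2)) = -151 + (-18 + (-10)² + 30*(-10)) = -151 + (-18 + 100 - 300) = -151 - 218 = -369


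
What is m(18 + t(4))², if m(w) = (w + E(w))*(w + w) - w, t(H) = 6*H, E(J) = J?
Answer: 49196196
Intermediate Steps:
m(w) = -w + 4*w² (m(w) = (w + w)*(w + w) - w = (2*w)*(2*w) - w = 4*w² - w = -w + 4*w²)
m(18 + t(4))² = ((18 + 6*4)*(-1 + 4*(18 + 6*4)))² = ((18 + 24)*(-1 + 4*(18 + 24)))² = (42*(-1 + 4*42))² = (42*(-1 + 168))² = (42*167)² = 7014² = 49196196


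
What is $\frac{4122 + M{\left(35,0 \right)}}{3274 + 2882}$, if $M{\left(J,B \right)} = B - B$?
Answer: $\frac{229}{342} \approx 0.66959$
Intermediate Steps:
$M{\left(J,B \right)} = 0$
$\frac{4122 + M{\left(35,0 \right)}}{3274 + 2882} = \frac{4122 + 0}{3274 + 2882} = \frac{4122}{6156} = 4122 \cdot \frac{1}{6156} = \frac{229}{342}$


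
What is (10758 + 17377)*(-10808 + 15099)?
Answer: 120727285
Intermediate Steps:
(10758 + 17377)*(-10808 + 15099) = 28135*4291 = 120727285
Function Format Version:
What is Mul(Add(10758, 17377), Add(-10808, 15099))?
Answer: 120727285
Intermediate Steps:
Mul(Add(10758, 17377), Add(-10808, 15099)) = Mul(28135, 4291) = 120727285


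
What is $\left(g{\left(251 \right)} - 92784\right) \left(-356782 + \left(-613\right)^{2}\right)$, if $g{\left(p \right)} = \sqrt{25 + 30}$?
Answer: $-1761689808 + 18987 \sqrt{55} \approx -1.7615 \cdot 10^{9}$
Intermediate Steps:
$g{\left(p \right)} = \sqrt{55}$
$\left(g{\left(251 \right)} - 92784\right) \left(-356782 + \left(-613\right)^{2}\right) = \left(\sqrt{55} - 92784\right) \left(-356782 + \left(-613\right)^{2}\right) = \left(-92784 + \sqrt{55}\right) \left(-356782 + 375769\right) = \left(-92784 + \sqrt{55}\right) 18987 = -1761689808 + 18987 \sqrt{55}$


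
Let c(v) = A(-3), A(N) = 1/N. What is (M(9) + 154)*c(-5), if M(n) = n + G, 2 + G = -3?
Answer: -158/3 ≈ -52.667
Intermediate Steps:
G = -5 (G = -2 - 3 = -5)
c(v) = -⅓ (c(v) = 1/(-3) = -⅓)
M(n) = -5 + n (M(n) = n - 5 = -5 + n)
(M(9) + 154)*c(-5) = ((-5 + 9) + 154)*(-⅓) = (4 + 154)*(-⅓) = 158*(-⅓) = -158/3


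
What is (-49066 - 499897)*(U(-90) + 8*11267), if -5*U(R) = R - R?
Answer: -49481328968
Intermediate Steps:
U(R) = 0 (U(R) = -(R - R)/5 = -1/5*0 = 0)
(-49066 - 499897)*(U(-90) + 8*11267) = (-49066 - 499897)*(0 + 8*11267) = -548963*(0 + 90136) = -548963*90136 = -49481328968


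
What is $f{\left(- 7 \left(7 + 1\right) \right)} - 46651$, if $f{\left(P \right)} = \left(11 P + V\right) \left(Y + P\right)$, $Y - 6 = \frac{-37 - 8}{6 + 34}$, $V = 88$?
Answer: $-19657$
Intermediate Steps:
$Y = \frac{39}{8}$ ($Y = 6 + \frac{-37 - 8}{6 + 34} = 6 - \frac{45}{40} = 6 - \frac{9}{8} = \frac{39}{8} \approx 4.875$)
$f{\left(P \right)} = \left(88 + 11 P\right) \left(\frac{39}{8} + P\right)$ ($f{\left(P \right)} = \left(11 P + 88\right) \left(\frac{39}{8} + P\right) = \left(88 + 11 P\right) \left(\frac{39}{8} + P\right)$)
$f{\left(- 7 \left(7 + 1\right) \right)} - 46651 = \left(429 + 11 \left(- 7 \left(7 + 1\right)\right)^{2} + \frac{1133 \left(- 7 \left(7 + 1\right)\right)}{8}\right) - 46651 = \left(429 + 11 \left(\left(-7\right) 8\right)^{2} + \frac{1133 \left(\left(-7\right) 8\right)}{8}\right) - 46651 = \left(429 + 11 \left(-56\right)^{2} + \frac{1133}{8} \left(-56\right)\right) - 46651 = \left(429 + 11 \cdot 3136 - 7931\right) - 46651 = \left(429 + 34496 - 7931\right) - 46651 = 26994 - 46651 = -19657$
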